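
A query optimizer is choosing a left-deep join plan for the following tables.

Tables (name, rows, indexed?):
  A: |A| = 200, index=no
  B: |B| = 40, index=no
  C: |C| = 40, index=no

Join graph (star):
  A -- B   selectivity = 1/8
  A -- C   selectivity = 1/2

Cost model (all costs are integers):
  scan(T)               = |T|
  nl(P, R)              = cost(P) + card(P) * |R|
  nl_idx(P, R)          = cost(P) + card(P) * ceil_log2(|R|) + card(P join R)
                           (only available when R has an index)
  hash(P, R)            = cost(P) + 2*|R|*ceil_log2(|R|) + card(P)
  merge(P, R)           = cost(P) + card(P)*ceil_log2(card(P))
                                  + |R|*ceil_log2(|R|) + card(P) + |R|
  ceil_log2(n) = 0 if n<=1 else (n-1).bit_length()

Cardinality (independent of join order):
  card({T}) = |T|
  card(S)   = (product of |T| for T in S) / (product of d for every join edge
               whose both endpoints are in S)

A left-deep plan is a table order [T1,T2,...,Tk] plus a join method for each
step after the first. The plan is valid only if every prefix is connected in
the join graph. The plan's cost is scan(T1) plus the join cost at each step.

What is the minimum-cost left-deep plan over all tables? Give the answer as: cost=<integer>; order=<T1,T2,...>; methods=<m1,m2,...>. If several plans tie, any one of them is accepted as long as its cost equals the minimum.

Selinger DP (subsets sized 1..n):
  {A}: scan cost=200, card=200
  {B}: scan cost=40, card=40
  {C}: scan cost=40, card=40
  {AB}: card=1000; try (B,hash)→880, (A,merge)→2120, (B,merge)→2280, (A,hash)→3280, (A,nl)→8040, (B,nl)→8200; best=880 via (B,hash)
  {AC}: card=4000; try (C,hash)→880, (A,merge)→2120, (C,merge)→2280, (A,hash)→3280, (A,nl)→8040, (C,nl)→8200; best=880 via (C,hash)
  {ABC}: card=20000; try (C,hash)→2360, (B,hash)→5360, (C,merge)→12160, (C,nl)→40880, (B,merge)→53160, (B,nl)→160880; best=2360 via (C,hash)

cost=2360; order=A,B,C; methods=hash,hash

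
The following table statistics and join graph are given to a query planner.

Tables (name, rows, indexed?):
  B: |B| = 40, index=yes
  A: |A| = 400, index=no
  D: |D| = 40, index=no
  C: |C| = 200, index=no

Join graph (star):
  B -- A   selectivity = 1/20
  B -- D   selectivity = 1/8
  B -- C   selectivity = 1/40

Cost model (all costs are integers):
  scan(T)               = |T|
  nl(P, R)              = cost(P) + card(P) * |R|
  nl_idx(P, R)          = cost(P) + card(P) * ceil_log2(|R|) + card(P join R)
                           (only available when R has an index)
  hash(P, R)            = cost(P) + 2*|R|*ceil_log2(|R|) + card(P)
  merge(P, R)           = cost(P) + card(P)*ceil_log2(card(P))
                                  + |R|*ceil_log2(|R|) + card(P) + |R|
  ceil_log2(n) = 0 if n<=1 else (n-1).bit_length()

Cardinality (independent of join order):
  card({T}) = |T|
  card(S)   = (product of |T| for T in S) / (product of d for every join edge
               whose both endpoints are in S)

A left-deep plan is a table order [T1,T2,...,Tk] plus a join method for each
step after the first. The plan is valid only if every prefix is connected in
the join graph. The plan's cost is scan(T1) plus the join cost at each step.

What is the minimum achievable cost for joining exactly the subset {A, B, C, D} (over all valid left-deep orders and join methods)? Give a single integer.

Selinger DP over subsets of {A,B,C,D}:
  {B}: scan cost=40, card=40
  {A}: scan cost=400, card=400
  {D}: scan cost=40, card=40
  {C}: scan cost=200, card=200
  {AB}: card=800; try (B,hash)→1280, (B,nl_idx)→3600, (A,merge)→4320, (B,merge)→4680, (A,hash)→7280, (A,nl)→16040 …(+1); best=1280 via (B,hash)
  {BD}: card=200; try (B,nl_idx)→480, (D,hash)→560, (B,hash)→560, (D,merge)→600, (B,merge)→600, (D,nl)→1640 …(+1); best=480 via (B,nl_idx)
  {BC}: card=200; try (B,hash)→880, (B,nl_idx)→1600, (C,merge)→2120, (B,merge)→2280, (C,hash)→3280, (C,nl)→8040 …(+1); best=880 via (B,hash)
  {ABD}: card=4000; try (D,hash)→2560, (A,merge)→6280, (A,hash)→7880, (D,merge)→10360, (D,nl)→33280, (A,nl)→80480; best=2560 via (D,hash)
  {ABC}: card=4000; try (C,hash)→5280, (A,merge)→6680, (A,hash)→8280, (C,merge)→11880, (A,nl)→80880, (C,nl)→161280; best=5280 via (C,hash)
  {BCD}: card=1000; try (D,hash)→1560, (D,merge)→2960, (C,hash)→3880, (C,merge)→4080, (D,nl)→8880, (C,nl)→40480; best=1560 via (D,hash)
  {ABCD}: card=20000; try (D,hash)→9760, (C,hash)→9760, (A,hash)→9760, (A,merge)→16560, (C,merge)→56360, (D,merge)→57560 …(+3); best=9760 via (D,hash)

9760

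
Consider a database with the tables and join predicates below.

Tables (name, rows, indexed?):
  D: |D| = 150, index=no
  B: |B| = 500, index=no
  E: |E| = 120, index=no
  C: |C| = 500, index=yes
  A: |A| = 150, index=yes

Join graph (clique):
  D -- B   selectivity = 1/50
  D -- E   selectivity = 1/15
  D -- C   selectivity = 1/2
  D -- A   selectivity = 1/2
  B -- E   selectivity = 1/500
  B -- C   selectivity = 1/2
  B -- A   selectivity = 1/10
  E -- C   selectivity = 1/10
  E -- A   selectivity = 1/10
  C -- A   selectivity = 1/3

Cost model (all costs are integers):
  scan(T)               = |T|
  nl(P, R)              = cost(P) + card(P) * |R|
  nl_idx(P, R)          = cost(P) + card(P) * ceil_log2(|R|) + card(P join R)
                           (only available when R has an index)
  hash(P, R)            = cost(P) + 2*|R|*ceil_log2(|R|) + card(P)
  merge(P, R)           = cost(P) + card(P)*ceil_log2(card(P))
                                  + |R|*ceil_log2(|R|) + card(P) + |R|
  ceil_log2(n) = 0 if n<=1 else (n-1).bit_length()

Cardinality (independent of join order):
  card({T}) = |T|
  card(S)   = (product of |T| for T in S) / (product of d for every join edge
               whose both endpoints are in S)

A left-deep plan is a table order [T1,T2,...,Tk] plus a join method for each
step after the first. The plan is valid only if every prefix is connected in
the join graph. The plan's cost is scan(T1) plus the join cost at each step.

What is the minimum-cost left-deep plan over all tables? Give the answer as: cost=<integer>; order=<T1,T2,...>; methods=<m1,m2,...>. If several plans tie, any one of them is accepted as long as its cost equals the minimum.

cost=5437; order=B,E,D,A,C; methods=hash,merge,nl_idx,nl_idx

Selinger DP (subsets sized 1..n):
  {D}: scan cost=150, card=150
  {B}: scan cost=500, card=500
  {E}: scan cost=120, card=120
  {C}: scan cost=500, card=500
  {A}: scan cost=150, card=150
  {BD}: card=1500; try (D,hash)→3400, (B,merge)→6500, (D,merge)→6850, (B,hash)→9300, (B,nl)→75150, (D,nl)→75500; best=3400 via (D,hash)
  {DE}: card=1200; try (E,hash)→1980, (D,merge)→2430, (E,merge)→2460, (D,hash)→2640, (D,nl)→18120, (E,nl)→18150; best=1980 via (E,hash)
  {CD}: card=37500; try (D,hash)→3400, (C,merge)→6500, (D,merge)→6850, (C,hash)→9300, (C,nl_idx)→39000, (C,nl)→75150 …(+1); best=3400 via (D,hash)
  {AD}: card=11250; try (D,hash)→2700, (A,hash)→2700, (D,merge)→2850, (A,merge)→2850, (A,nl_idx)→12600, (D,nl)→22650 …(+1); best=2700 via (D,hash)
  {BE}: card=120; try (E,hash)→2680, (B,merge)→6080, (E,merge)→6460, (B,hash)→9240, (B,nl)→60120, (E,nl)→60500; best=2680 via (E,hash)
  {BC}: card=125000; try (C,hash)→10000, (B,hash)→10000, (C,merge)→10500, (B,merge)→10500, (C,nl_idx)→130000, (C,nl)→250500 …(+1); best=10000 via (C,hash)
  {AB}: card=7500; try (A,hash)→3400, (B,merge)→6500, (A,merge)→6850, (B,hash)→9300, (A,nl_idx)→12000, (B,nl)→75150 …(+1); best=3400 via (A,hash)
  {CE}: card=6000; try (E,hash)→2680, (C,merge)→6080, (E,merge)→6460, (C,nl_idx)→7200, (C,hash)→9240, (C,nl)→60120 …(+1); best=2680 via (E,hash)
  {AE}: card=1800; try (E,hash)→1980, (A,merge)→2430, (E,merge)→2460, (A,hash)→2640, (A,nl_idx)→2880, (A,nl)→18120 …(+1); best=1980 via (E,hash)
  {AC}: card=25000; try (A,hash)→3400, (C,merge)→6500, (A,merge)→6850, (C,hash)→9300, (C,nl_idx)→26500, (A,nl_idx)→29500 …(+2); best=3400 via (A,hash)
  {BDE}: card=24; try (D,merge)→4990, (D,hash)→5200, (E,hash)→6580, (B,hash)→12180, (D,nl)→20680, (B,merge)→21380 …(+3); best=4990 via (D,merge)
  {BCD}: card=187500; try (C,hash)→13900, (C,merge)→26400, (B,hash)→49900, (D,hash)→137400, (C,nl_idx)→204400, (B,merge)→645900 …(+4); best=13900 via (C,hash)
  {ABD}: card=11250; try (A,hash)→7300, (D,hash)→13300, (A,merge)→22750, (B,hash)→22950, (A,nl_idx)→26650, (D,merge)→109750 …(+4); best=7300 via (A,hash)
  {CDE}: card=30000; try (D,hash)→11080, (C,hash)→12180, (C,merge)→21380, (E,hash)→42580, (C,nl_idx)→42780, (D,merge)→88030 …(+4); best=11080 via (D,hash)
  {ADE}: card=9000; try (A,hash)→5580, (D,hash)→6180, (E,hash)→15630, (A,merge)→17730, (A,nl_idx)→20580, (D,merge)→24930 …(+4); best=5580 via (A,hash)
  {ACD}: card=937500; try (C,hash)→22950, (D,hash)→30800, (A,hash)→43300, (C,merge)→176450, (D,merge)→404750, (A,merge)→642250 …(+5); best=22950 via (C,hash)
  {BCE}: card=3000; try (C,nl_idx)→6760, (C,merge)→8640, (C,hash)→11800, (B,hash)→17680, (C,nl)→62680, (B,merge)→91680 …(+4); best=6760 via (C,nl_idx)
  {ABE}: card=180; try (A,nl_idx)→3820, (A,merge)→4990, (A,hash)→5200, (E,hash)→12580, (B,hash)→12780, (A,nl)→20680 …(+4); best=3820 via (A,nl_idx)
  {ABC}: card=625000; try (C,hash)→19900, (B,hash)→37400, (C,merge)→113400, (A,hash)→137400, (B,merge)→408400, (C,nl_idx)→695900 …(+5); best=19900 via (C,hash)
  {ACE}: card=30000; try (A,hash)→11080, (C,hash)→12780, (C,merge)→28580, (E,hash)→30080, (C,nl_idx)→48180, (A,nl_idx)→80680 …(+5); best=11080 via (A,hash)
  {BCDE}: card=300; try (C,nl_idx)→5506, (C,merge)→10134, (D,hash)→12160, (C,hash)→14014, (C,nl)→16990, (D,merge)→47110 …(+7); best=5506 via (C,nl_idx)
  {ABDE}: card=18; try (A,nl_idx)→5200, (D,hash)→6400, (A,merge)→6484, (D,merge)→6790, (A,hash)→7414, (A,nl)→8590 …(+7); best=5200 via (A,nl_idx)
  {ABCD}: card=468750; try (C,hash)→27550, (C,merge)→181050, (A,hash)→203800, (C,nl_idx)→577300, (D,hash)→647300, (B,hash)→969450 …(+8); best=27550 via (C,hash)
  {ACDE}: card=75000; try (C,hash)→23580, (D,hash)→43480, (A,hash)→43480, (C,merge)→145580, (C,nl_idx)→161580, (A,nl_idx)→326080 …(+8); best=23580 via (C,hash)
  {ABCE}: card=1500; try (C,nl_idx)→6940, (C,merge)→10440, (A,hash)→12160, (C,hash)→13000, (A,nl_idx)→32260, (A,merge)→47110 …(+8); best=6940 via (C,nl_idx)
  {ABCDE}: card=75; try (C,nl_idx)→5437, (A,nl_idx)→7981, (A,hash)→8206, (A,merge)→9856, (C,merge)→10308, (D,hash)→10840 …(+11); best=5437 via (C,nl_idx)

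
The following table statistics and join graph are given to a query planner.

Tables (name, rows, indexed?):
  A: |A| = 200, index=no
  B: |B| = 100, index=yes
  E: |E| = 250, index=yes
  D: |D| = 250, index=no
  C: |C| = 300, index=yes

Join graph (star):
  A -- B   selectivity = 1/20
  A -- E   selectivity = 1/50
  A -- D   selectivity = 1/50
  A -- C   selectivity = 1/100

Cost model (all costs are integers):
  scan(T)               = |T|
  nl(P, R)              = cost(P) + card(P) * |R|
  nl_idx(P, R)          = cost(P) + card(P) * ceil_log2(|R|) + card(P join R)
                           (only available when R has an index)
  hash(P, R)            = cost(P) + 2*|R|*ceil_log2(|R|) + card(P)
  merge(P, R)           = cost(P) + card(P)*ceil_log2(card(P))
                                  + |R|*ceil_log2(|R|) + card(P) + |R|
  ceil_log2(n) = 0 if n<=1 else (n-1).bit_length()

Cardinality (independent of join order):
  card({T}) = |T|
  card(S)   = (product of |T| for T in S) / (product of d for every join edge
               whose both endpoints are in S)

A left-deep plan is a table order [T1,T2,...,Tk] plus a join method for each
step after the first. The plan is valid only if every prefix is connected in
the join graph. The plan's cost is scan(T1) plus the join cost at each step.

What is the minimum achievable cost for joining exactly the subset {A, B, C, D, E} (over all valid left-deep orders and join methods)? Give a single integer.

Selinger DP over subsets of {A,B,C,D,E}:
  {A}: scan cost=200, card=200
  {B}: scan cost=100, card=100
  {E}: scan cost=250, card=250
  {D}: scan cost=250, card=250
  {C}: scan cost=300, card=300
  {AB}: card=1000; try (B,hash)→1800, (B,nl_idx)→2600, (A,merge)→2700, (B,merge)→2800, (A,hash)→3400, (A,nl)→20100 …(+1); best=1800 via (B,hash)
  {AE}: card=1000; try (E,nl_idx)→2800, (A,hash)→3700, (E,merge)→4250, (A,merge)→4300, (E,hash)→4400, (E,nl)→50200 …(+1); best=2800 via (E,nl_idx)
  {AD}: card=1000; try (A,hash)→3700, (D,merge)→4250, (A,merge)→4300, (D,hash)→4400, (D,nl)→50200, (A,nl)→50250; best=3700 via (A,hash)
  {AC}: card=600; try (C,nl_idx)→2600, (A,hash)→3800, (C,merge)→5000, (A,merge)→5100, (C,hash)→5800, (C,nl)→60200 …(+1); best=2600 via (C,nl_idx)
  {ABE}: card=5000; try (B,hash)→5200, (E,hash)→6800, (B,merge)→14600, (E,nl_idx)→14800, (B,nl_idx)→14800, (E,merge)→15050 …(+2); best=5200 via (B,hash)
  {ABD}: card=5000; try (B,hash)→6100, (D,hash)→6800, (D,merge)→15050, (B,merge)→15500, (B,nl_idx)→15700, (B,nl)→103700 …(+1); best=6100 via (B,hash)
  {ABC}: card=3000; try (B,hash)→4600, (C,hash)→8200, (B,nl_idx)→9800, (B,merge)→10000, (C,nl_idx)→13800, (C,merge)→15800 …(+2); best=4600 via (B,hash)
  {ADE}: card=5000; try (D,hash)→7800, (E,hash)→8700, (D,merge)→16050, (E,nl_idx)→16700, (E,merge)→16950, (D,nl)→252800 …(+1); best=7800 via (D,hash)
  {ACE}: card=3000; try (E,hash)→7200, (C,hash)→9200, (E,nl_idx)→10400, (E,merge)→11450, (C,nl_idx)→14800, (C,merge)→16800 …(+2); best=7200 via (E,hash)
  {ACD}: card=3000; try (D,hash)→7200, (C,hash)→10100, (D,merge)→11450, (C,nl_idx)→15700, (C,merge)→17700, (D,nl)→152600 …(+1); best=7200 via (D,hash)
  {ABDE}: card=25000; try (D,hash)→14200, (B,hash)→14200, (E,hash)→15100, (B,nl_idx)→67800, (E,nl_idx)→71100, (D,merge)→77450 …(+5); best=14200 via (D,hash)
  {ABCE}: card=15000; try (E,hash)→11600, (B,hash)→11600, (C,hash)→15600, (B,nl_idx)→43200, (E,nl_idx)→43600, (E,merge)→45850 …(+6); best=11600 via (E,hash)
  {ABCD}: card=15000; try (D,hash)→11600, (B,hash)→11600, (C,hash)→16500, (B,nl_idx)→43200, (D,merge)→45850, (B,merge)→47000 …(+5); best=11600 via (D,hash)
  {ACDE}: card=15000; try (E,hash)→14200, (D,hash)→14200, (C,hash)→18200, (E,nl_idx)→46200, (E,merge)→48450, (D,merge)→48450 …(+5); best=14200 via (E,hash)
  {ABCDE}: card=75000; try (E,hash)→30600, (D,hash)→30600, (B,hash)→30600, (C,hash)→44600, (B,nl_idx)→194200, (E,nl_idx)→206600 …(+9); best=30600 via (E,hash)

30600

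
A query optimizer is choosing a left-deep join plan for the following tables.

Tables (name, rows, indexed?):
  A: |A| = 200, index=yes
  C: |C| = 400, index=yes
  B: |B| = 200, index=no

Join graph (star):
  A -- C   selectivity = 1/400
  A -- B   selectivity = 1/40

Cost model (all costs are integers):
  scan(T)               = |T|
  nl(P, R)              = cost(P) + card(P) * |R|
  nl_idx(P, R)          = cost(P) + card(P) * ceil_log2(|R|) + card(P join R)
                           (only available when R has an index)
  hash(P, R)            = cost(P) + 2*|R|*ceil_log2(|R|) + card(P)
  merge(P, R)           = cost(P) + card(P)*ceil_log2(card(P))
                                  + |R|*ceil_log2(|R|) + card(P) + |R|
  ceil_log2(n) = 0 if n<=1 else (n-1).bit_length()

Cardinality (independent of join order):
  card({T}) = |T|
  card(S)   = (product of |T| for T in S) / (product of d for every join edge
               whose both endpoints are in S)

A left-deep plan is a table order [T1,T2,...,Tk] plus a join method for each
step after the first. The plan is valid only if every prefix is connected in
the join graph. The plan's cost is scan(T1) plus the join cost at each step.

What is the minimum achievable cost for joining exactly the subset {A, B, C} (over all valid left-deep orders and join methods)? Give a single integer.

5600

Selinger DP over subsets of {A,B,C}:
  {A}: scan cost=200, card=200
  {C}: scan cost=400, card=400
  {B}: scan cost=200, card=200
  {AC}: card=200; try (C,nl_idx)→2200, (A,nl_idx)→3800, (A,hash)→4000, (C,merge)→6000, (A,merge)→6200, (C,hash)→7600 …(+2); best=2200 via (C,nl_idx)
  {AB}: card=1000; try (A,nl_idx)→2800, (B,hash)→3600, (A,hash)→3600, (B,merge)→3800, (A,merge)→3800, (B,nl)→40200 …(+1); best=2800 via (A,nl_idx)
  {ABC}: card=1000; try (B,hash)→5600, (B,merge)→5800, (C,hash)→11000, (C,nl_idx)→12800, (C,merge)→17800, (B,nl)→42200 …(+1); best=5600 via (B,hash)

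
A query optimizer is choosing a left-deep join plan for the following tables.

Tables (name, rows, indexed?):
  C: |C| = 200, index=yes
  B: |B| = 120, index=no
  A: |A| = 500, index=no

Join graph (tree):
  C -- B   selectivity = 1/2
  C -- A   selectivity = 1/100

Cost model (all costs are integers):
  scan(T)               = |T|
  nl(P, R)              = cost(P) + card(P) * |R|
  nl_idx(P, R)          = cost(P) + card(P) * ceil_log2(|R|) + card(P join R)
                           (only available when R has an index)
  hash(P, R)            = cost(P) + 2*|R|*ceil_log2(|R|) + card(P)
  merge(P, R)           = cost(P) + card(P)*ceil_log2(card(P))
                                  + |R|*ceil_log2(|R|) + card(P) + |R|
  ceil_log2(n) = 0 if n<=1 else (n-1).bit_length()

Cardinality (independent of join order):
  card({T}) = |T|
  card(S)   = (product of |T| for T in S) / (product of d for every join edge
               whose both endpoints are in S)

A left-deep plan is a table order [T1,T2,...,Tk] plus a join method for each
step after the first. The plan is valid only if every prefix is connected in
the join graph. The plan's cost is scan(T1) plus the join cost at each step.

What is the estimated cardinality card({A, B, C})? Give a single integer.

Tables in S: A(500), B(120), C(200)
Edges inside S: C-B(d=2), C-A(d=100)
numerator = 500 * 120 * 200 = 12000000
denominator = 2 * 100 = 200
card(S) = 12000000 / 200 = 60000

60000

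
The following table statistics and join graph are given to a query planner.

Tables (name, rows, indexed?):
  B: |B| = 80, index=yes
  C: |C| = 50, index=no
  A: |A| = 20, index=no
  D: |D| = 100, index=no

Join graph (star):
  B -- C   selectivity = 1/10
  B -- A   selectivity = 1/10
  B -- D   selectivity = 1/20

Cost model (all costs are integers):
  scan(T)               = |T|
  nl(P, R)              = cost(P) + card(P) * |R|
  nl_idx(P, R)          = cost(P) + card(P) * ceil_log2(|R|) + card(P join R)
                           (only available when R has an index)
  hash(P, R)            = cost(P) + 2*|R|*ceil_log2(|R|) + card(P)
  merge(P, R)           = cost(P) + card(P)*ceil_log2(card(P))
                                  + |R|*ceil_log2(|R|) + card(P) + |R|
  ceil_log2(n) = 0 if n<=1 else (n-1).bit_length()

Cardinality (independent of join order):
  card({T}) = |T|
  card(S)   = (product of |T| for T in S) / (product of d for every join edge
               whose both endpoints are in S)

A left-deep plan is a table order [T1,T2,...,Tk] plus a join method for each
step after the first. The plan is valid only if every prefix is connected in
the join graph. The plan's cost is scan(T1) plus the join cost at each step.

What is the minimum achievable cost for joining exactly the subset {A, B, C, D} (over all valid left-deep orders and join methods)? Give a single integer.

3200

Selinger DP over subsets of {A,B,C,D}:
  {B}: scan cost=80, card=80
  {C}: scan cost=50, card=50
  {A}: scan cost=20, card=20
  {D}: scan cost=100, card=100
  {BC}: card=400; try (C,hash)→760, (B,nl_idx)→800, (B,merge)→1040, (C,merge)→1070, (B,hash)→1220, (B,nl)→4050 …(+1); best=760 via (C,hash)
  {AB}: card=160; try (B,nl_idx)→320, (A,hash)→360, (B,merge)→780, (A,merge)→840, (B,hash)→1160, (B,nl)→1620 …(+1); best=320 via (B,nl_idx)
  {BD}: card=400; try (B,nl_idx)→1200, (B,hash)→1320, (D,merge)→1520, (B,merge)→1540, (D,hash)→1560, (D,nl)→8080 …(+1); best=1200 via (B,nl_idx)
  {ABC}: card=800; try (C,hash)→1080, (A,hash)→1360, (C,merge)→2110, (A,merge)→4880, (C,nl)→8320, (A,nl)→8760; best=1080 via (C,hash)
  {BCD}: card=2000; try (C,hash)→2200, (D,hash)→2560, (C,merge)→5550, (D,merge)→5560, (C,nl)→21200, (D,nl)→40760; best=2200 via (C,hash)
  {ABD}: card=800; try (A,hash)→1800, (D,hash)→1880, (D,merge)→2560, (A,merge)→5320, (A,nl)→9200, (D,nl)→16320; best=1800 via (A,hash)
  {ABCD}: card=4000; try (C,hash)→3200, (D,hash)→3280, (A,hash)→4400, (D,merge)→10680, (C,merge)→10950, (A,merge)→26320 …(+3); best=3200 via (C,hash)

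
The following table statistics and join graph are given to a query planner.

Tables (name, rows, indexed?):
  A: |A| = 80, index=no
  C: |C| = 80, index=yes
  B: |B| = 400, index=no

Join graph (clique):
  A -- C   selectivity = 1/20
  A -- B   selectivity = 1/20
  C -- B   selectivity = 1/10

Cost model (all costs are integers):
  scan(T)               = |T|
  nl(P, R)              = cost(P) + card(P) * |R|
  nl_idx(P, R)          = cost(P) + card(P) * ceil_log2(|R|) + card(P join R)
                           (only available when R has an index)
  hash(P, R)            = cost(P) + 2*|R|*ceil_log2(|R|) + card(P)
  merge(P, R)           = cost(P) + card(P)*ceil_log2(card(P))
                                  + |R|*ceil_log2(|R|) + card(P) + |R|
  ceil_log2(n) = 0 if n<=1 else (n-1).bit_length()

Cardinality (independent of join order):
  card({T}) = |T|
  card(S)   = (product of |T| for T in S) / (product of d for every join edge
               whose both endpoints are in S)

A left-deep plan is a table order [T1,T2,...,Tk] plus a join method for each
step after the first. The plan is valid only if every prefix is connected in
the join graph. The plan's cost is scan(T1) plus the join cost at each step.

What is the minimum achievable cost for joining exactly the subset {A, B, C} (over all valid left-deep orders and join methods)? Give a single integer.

4640

Selinger DP over subsets of {A,B,C}:
  {A}: scan cost=80, card=80
  {C}: scan cost=80, card=80
  {B}: scan cost=400, card=400
  {AC}: card=320; try (C,nl_idx)→960, (C,hash)→1280, (A,hash)→1280, (C,merge)→1360, (A,merge)→1360, (C,nl)→6480 …(+1); best=960 via (C,nl_idx)
  {AB}: card=1600; try (A,hash)→1920, (B,merge)→4720, (A,merge)→5040, (B,hash)→7360, (B,nl)→32080, (A,nl)→32400; best=1920 via (A,hash)
  {BC}: card=3200; try (C,hash)→1920, (B,merge)→4720, (C,merge)→5040, (C,nl_idx)→6400, (B,hash)→7360, (B,nl)→32080 …(+1); best=1920 via (C,hash)
  {ABC}: card=640; try (C,hash)→4640, (A,hash)→6240, (B,merge)→8160, (B,hash)→8480, (C,nl_idx)→13760, (C,merge)→21760 …(+4); best=4640 via (C,hash)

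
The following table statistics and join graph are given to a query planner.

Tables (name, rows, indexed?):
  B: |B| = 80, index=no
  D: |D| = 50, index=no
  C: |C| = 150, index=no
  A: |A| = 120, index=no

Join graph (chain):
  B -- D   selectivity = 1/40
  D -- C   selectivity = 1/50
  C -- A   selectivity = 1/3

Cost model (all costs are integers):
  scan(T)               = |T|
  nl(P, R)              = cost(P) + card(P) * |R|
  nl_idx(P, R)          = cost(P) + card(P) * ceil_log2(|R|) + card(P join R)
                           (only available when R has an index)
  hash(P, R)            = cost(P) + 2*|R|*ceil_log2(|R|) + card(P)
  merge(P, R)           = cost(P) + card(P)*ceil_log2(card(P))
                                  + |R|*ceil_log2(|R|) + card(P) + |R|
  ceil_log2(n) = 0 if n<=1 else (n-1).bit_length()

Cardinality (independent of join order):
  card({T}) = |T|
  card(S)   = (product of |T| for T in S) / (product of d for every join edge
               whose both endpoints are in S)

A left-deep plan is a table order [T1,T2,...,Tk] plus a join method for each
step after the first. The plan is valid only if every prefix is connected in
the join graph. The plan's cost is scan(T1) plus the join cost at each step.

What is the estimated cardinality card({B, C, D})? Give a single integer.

Tables in S: B(80), C(150), D(50)
Edges inside S: B-D(d=40), D-C(d=50)
numerator = 80 * 150 * 50 = 600000
denominator = 40 * 50 = 2000
card(S) = 600000 / 2000 = 300

300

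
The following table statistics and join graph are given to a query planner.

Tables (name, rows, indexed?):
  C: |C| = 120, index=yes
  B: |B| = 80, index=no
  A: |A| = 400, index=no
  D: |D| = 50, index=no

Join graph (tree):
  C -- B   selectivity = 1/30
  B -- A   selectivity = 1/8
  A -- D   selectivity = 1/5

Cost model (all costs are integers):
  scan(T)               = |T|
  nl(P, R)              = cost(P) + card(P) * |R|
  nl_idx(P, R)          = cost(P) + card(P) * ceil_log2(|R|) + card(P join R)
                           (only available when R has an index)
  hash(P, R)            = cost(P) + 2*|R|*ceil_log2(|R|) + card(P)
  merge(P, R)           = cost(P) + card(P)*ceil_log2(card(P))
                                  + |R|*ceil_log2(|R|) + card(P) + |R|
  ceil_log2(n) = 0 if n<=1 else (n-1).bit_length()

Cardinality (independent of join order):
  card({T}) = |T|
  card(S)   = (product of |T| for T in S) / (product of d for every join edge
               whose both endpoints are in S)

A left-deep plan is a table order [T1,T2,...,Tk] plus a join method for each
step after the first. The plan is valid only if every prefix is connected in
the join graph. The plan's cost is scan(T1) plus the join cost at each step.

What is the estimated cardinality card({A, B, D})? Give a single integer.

Tables in S: A(400), B(80), D(50)
Edges inside S: B-A(d=8), A-D(d=5)
numerator = 400 * 80 * 50 = 1600000
denominator = 8 * 5 = 40
card(S) = 1600000 / 40 = 40000

40000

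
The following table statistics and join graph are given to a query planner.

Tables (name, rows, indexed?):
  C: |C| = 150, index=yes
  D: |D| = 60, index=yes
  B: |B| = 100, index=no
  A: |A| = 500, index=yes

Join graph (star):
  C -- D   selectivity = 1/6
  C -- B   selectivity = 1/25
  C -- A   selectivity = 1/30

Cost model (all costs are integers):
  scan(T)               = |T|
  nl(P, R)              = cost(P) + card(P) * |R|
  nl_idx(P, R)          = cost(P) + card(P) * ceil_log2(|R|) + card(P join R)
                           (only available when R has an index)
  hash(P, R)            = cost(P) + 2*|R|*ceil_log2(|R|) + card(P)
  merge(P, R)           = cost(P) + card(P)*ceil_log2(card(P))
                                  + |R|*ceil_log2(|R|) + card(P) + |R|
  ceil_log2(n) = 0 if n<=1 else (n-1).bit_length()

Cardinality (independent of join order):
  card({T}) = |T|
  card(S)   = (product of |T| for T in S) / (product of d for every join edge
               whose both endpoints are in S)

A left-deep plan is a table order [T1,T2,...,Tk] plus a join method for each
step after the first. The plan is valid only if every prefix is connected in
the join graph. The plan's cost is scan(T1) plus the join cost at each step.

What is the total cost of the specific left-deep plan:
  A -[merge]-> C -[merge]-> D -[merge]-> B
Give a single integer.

440570

step 1: scan A: cost=500, card=500
step 2: join C via merge
    card(P join C) = 500*150/(30) = 2500
    cost = 500 + 500*9 + 150*8 + 500 + 150 = 6850
step 3: join D via merge
    card(P join D) = 2500*60/(6) = 25000
    cost = 6850 + 2500*12 + 60*6 + 2500 + 60 = 39770
step 4: join B via merge
    card(P join B) = 25000*100/(25) = 100000
    cost = 39770 + 25000*15 + 100*7 + 25000 + 100 = 440570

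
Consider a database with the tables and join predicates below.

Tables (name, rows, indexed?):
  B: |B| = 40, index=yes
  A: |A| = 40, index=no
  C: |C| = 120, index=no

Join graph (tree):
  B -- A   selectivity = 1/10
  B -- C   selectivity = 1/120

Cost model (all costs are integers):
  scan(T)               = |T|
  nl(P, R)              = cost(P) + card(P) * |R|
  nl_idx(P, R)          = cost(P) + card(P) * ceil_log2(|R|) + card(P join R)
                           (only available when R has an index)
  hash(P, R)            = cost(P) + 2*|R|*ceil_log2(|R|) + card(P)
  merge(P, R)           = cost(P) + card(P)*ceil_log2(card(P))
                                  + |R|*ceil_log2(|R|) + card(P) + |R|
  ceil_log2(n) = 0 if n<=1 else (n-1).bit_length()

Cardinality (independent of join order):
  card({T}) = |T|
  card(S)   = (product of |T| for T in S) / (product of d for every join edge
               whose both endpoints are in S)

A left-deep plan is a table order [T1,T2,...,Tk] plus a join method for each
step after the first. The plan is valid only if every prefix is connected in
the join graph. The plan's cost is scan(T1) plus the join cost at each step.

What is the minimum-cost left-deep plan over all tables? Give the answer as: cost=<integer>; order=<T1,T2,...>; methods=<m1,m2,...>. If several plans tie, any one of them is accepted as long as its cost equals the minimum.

Selinger DP (subsets sized 1..n):
  {B}: scan cost=40, card=40
  {A}: scan cost=40, card=40
  {C}: scan cost=120, card=120
  {AB}: card=160; try (B,nl_idx)→440, (B,hash)→560, (A,hash)→560, (B,merge)→600, (A,merge)→600, (B,nl)→1640 …(+1); best=440 via (B,nl_idx)
  {BC}: card=40; try (B,hash)→720, (B,nl_idx)→880, (C,merge)→1280, (B,merge)→1360, (C,hash)→1760, (C,nl)→4840 …(+1); best=720 via (B,hash)
  {ABC}: card=160; try (A,hash)→1240, (A,merge)→1280, (C,hash)→2280, (A,nl)→2320, (C,merge)→2840, (C,nl)→19640; best=1240 via (A,hash)

cost=1240; order=C,B,A; methods=hash,hash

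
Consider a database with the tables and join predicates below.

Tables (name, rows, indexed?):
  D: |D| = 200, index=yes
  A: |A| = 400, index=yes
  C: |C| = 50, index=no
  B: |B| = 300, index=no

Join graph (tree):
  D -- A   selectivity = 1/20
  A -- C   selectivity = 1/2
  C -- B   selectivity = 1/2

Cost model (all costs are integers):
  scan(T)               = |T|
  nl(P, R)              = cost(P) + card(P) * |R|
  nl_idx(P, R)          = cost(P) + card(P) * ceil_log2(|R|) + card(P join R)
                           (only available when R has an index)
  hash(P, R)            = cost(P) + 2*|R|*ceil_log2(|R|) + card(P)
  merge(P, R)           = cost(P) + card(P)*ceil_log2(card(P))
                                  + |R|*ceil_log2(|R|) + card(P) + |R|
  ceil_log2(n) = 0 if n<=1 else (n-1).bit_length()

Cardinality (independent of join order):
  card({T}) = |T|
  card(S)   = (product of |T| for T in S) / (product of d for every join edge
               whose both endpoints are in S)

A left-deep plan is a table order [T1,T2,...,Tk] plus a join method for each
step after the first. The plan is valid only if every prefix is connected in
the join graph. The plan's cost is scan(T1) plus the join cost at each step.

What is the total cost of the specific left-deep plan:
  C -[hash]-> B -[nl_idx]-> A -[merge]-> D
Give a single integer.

step 1: scan C: cost=50, card=50
step 2: join B via hash
    card(P join B) = 50*300/(2) = 7500
    cost = 50 + 2*300*9 + 50 = 5500
step 3: join A via nl_idx
    card(P join A) = 7500*400/(2) = 1500000
    cost = 5500 + 7500*9 + 1500000 = 1573000
step 4: join D via merge
    card(P join D) = 1500000*200/(20) = 15000000
    cost = 1573000 + 1500000*21 + 200*8 + 1500000 + 200 = 34574800

34574800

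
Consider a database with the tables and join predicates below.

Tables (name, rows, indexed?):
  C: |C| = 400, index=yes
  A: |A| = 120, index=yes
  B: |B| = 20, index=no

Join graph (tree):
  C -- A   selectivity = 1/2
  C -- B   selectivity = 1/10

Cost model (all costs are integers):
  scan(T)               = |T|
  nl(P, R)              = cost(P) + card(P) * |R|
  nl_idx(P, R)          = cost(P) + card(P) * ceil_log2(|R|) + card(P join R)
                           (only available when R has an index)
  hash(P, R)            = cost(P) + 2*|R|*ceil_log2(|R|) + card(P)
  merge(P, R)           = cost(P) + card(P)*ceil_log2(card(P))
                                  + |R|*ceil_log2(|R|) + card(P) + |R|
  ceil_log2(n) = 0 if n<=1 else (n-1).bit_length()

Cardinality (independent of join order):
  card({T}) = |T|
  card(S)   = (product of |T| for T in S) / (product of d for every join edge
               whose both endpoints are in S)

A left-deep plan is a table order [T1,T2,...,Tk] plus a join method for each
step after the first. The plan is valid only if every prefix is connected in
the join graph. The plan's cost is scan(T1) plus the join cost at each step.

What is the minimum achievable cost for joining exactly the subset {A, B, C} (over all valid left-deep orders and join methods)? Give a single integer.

Selinger DP over subsets of {A,B,C}:
  {C}: scan cost=400, card=400
  {A}: scan cost=120, card=120
  {B}: scan cost=20, card=20
  {AC}: card=24000; try (A,hash)→2480, (C,merge)→5080, (A,merge)→5360, (C,hash)→7440, (C,nl_idx)→25200, (A,nl_idx)→27200 …(+2); best=2480 via (A,hash)
  {BC}: card=800; try (C,nl_idx)→1000, (B,hash)→1000, (C,merge)→4140, (B,merge)→4520, (C,hash)→7240, (C,nl)→8020 …(+1); best=1000 via (C,nl_idx)
  {ABC}: card=48000; try (A,hash)→3480, (A,merge)→10760, (B,hash)→26680, (A,nl_idx)→54600, (A,nl)→97000, (B,merge)→386600 …(+1); best=3480 via (A,hash)

3480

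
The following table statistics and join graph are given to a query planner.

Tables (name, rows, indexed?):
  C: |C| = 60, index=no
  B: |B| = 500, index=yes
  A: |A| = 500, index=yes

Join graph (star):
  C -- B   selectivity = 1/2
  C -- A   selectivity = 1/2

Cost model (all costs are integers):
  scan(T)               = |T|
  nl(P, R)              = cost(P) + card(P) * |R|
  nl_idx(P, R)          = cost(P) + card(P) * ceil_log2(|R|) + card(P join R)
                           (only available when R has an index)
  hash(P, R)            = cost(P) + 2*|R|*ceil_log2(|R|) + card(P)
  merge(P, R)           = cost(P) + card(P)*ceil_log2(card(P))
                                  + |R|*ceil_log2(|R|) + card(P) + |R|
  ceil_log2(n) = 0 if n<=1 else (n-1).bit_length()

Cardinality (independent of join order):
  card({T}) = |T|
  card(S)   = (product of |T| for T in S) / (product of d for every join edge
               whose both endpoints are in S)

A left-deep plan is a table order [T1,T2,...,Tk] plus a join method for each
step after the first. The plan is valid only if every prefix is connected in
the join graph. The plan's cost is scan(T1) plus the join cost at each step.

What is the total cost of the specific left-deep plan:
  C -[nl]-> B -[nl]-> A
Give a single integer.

7530060

step 1: scan C: cost=60, card=60
step 2: join B via nl
    card(P join B) = 60*500/(2) = 15000
    cost = 60 + 60*500 = 30060
step 3: join A via nl
    card(P join A) = 15000*500/(2) = 3750000
    cost = 30060 + 15000*500 = 7530060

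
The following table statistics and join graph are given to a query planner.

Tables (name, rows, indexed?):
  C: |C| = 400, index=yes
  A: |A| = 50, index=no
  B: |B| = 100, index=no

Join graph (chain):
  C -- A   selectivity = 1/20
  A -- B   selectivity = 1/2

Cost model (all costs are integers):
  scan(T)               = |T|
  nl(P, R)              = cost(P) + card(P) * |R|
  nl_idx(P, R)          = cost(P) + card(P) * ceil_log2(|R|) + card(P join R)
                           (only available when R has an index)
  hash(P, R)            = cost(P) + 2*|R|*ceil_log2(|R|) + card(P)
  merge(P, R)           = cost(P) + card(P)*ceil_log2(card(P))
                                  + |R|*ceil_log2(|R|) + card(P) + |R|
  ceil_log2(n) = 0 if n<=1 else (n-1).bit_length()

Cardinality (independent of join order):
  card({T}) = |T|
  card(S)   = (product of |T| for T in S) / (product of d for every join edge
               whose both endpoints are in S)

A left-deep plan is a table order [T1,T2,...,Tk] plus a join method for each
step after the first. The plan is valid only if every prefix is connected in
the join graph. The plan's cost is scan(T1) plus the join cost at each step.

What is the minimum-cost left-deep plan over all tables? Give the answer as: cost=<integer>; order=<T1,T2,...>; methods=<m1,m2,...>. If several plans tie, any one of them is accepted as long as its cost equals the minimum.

Selinger DP (subsets sized 1..n):
  {C}: scan cost=400, card=400
  {A}: scan cost=50, card=50
  {B}: scan cost=100, card=100
  {AC}: card=1000; try (A,hash)→1400, (C,nl_idx)→1500, (C,merge)→4400, (A,merge)→4750, (C,hash)→7300, (C,nl)→20050 …(+1); best=1400 via (A,hash)
  {AB}: card=2500; try (A,hash)→800, (B,merge)→1200, (A,merge)→1250, (B,hash)→1500, (B,nl)→5050, (A,nl)→5100; best=800 via (A,hash)
  {ABC}: card=50000; try (B,hash)→3800, (C,hash)→10500, (B,merge)→13200, (C,merge)→37300, (C,nl_idx)→73300, (B,nl)→101400 …(+1); best=3800 via (B,hash)

cost=3800; order=C,A,B; methods=hash,hash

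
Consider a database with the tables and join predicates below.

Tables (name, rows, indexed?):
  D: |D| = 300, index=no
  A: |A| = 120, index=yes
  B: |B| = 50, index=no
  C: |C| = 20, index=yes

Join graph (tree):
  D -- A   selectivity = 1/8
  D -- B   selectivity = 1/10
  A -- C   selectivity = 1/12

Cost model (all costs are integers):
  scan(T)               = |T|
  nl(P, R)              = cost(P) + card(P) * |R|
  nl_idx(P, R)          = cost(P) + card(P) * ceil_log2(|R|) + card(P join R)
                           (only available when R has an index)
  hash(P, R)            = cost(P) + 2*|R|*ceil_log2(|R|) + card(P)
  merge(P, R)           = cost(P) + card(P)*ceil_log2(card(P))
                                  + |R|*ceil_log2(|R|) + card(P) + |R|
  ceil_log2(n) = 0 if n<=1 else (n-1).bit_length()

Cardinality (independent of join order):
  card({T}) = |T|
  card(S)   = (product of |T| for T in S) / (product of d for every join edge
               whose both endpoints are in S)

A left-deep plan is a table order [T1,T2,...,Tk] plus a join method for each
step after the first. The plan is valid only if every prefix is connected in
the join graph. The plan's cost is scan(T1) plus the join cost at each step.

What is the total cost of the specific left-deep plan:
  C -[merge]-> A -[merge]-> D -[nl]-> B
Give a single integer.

step 1: scan C: cost=20, card=20
step 2: join A via merge
    card(P join A) = 20*120/(12) = 200
    cost = 20 + 20*5 + 120*7 + 20 + 120 = 1100
step 3: join D via merge
    card(P join D) = 200*300/(8) = 7500
    cost = 1100 + 200*8 + 300*9 + 200 + 300 = 5900
step 4: join B via nl
    card(P join B) = 7500*50/(10) = 37500
    cost = 5900 + 7500*50 = 380900

380900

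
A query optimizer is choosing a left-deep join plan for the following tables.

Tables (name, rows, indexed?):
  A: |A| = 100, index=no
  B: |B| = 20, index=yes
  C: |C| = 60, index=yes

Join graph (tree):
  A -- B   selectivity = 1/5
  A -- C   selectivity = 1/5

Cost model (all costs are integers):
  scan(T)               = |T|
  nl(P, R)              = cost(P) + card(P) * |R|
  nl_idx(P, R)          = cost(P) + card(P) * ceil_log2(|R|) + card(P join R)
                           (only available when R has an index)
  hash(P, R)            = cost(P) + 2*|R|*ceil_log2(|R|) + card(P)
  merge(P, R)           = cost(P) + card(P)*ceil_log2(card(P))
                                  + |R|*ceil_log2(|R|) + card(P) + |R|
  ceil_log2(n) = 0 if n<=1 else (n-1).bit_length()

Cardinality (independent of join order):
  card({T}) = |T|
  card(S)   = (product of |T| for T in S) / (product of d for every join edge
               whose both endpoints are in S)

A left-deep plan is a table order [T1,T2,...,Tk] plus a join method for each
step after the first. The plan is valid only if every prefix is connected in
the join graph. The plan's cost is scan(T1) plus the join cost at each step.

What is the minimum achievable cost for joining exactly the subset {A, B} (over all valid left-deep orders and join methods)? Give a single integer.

400

Selinger DP over subsets of {A,B}:
  {A}: scan cost=100, card=100
  {B}: scan cost=20, card=20
  {AB}: card=400; try (B,hash)→400, (A,merge)→940, (B,nl_idx)→1000, (B,merge)→1020, (A,hash)→1440, (A,nl)→2020 …(+1); best=400 via (B,hash)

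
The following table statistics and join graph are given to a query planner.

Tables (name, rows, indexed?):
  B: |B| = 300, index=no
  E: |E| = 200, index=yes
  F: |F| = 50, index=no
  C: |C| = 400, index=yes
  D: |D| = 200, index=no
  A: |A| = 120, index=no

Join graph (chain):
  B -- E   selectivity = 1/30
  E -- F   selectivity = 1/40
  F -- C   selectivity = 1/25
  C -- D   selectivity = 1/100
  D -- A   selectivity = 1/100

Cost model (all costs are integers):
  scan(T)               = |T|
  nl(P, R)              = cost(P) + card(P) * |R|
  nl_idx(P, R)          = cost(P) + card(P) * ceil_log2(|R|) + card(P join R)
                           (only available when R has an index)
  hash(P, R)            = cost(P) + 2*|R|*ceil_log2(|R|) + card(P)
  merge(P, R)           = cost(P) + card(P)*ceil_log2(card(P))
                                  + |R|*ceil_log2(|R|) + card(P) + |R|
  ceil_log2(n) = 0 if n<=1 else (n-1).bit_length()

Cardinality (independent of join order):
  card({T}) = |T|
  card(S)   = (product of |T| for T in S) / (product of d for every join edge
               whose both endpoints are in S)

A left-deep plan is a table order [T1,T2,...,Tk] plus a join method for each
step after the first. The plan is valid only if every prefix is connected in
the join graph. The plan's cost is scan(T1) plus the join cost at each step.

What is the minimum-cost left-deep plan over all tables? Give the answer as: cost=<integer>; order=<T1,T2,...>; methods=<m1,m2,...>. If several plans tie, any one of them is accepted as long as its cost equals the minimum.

cost=26880; order=D,A,C,F,E,B; methods=hash,nl_idx,hash,hash,hash

Selinger DP (subsets sized 1..n):
  {B}: scan cost=300, card=300
  {E}: scan cost=200, card=200
  {F}: scan cost=50, card=50
  {C}: scan cost=400, card=400
  {D}: scan cost=200, card=200
  {A}: scan cost=120, card=120
  {BE}: card=2000; try (E,hash)→3800, (E,nl_idx)→4700, (B,merge)→5000, (E,merge)→5100, (B,hash)→5800, (B,nl)→60200 …(+1); best=3800 via (E,hash)
  {EF}: card=250; try (E,nl_idx)→700, (F,hash)→1000, (E,merge)→2200, (F,merge)→2350, (E,hash)→3300, (E,nl)→10050 …(+1); best=700 via (E,nl_idx)
  {CF}: card=800; try (C,nl_idx)→1300, (F,hash)→1400, (C,merge)→4400, (F,merge)→4750, (C,hash)→7300, (C,nl)→20050 …(+1); best=1300 via (C,nl_idx)
  {CD}: card=800; try (C,nl_idx)→2800, (D,hash)→4000, (C,merge)→6000, (D,merge)→6200, (C,hash)→7600, (C,nl)→80200 …(+1); best=2800 via (C,nl_idx)
  {AD}: card=240; try (A,hash)→2080, (D,merge)→2880, (A,merge)→2960, (D,hash)→3440, (D,nl)→24120, (A,nl)→24200; best=2080 via (A,hash)
  {BEF}: card=2500; try (B,merge)→5950, (B,hash)→6350, (F,hash)→6400, (F,merge)→28150, (B,nl)→75700, (F,nl)→103800; best=5950 via (B,merge)
  {CEF}: card=4000; try (E,hash)→5300, (C,merge)→6950, (C,nl_idx)→6950, (C,hash)→8150, (E,nl_idx)→11700, (E,merge)→11900 …(+2); best=5300 via (E,hash)
  {CDF}: card=1600; try (F,hash)→4200, (D,hash)→5300, (D,merge)→11900, (F,merge)→11950, (F,nl)→42800, (D,nl)→161300; best=4200 via (F,hash)
  {ACD}: card=960; try (C,nl_idx)→5200, (A,hash)→5280, (C,merge)→8240, (C,hash)→9520, (A,merge)→12560, (C,nl)→98080 …(+1); best=5200 via (C,nl_idx)
  {BCEF}: card=40000; try (B,hash)→14700, (C,hash)→15650, (C,merge)→42450, (B,merge)→60300, (C,nl_idx)→68450, (C,nl)→1005950 …(+1); best=14700 via (B,hash)
  {CDEF}: card=8000; try (E,hash)→9000, (D,hash)→12500, (E,nl_idx)→25000, (E,merge)→25200, (D,merge)→59100, (E,nl)→324200 …(+1); best=9000 via (E,hash)
  {ACDF}: card=1920; try (F,hash)→6760, (A,hash)→7480, (F,merge)→16110, (A,merge)→24360, (F,nl)→53200, (A,nl)→196200; best=6760 via (F,hash)
  {BCDEF}: card=80000; try (B,hash)→22400, (D,hash)→57900, (B,merge)→124000, (D,merge)→696500, (B,nl)→2409000, (D,nl)→8014700; best=22400 via (B,hash)
  {ACDEF}: card=9600; try (E,hash)→11880, (A,hash)→18680, (E,merge)→31600, (E,nl_idx)→31720, (A,merge)→121960, (E,nl)→390760 …(+1); best=11880 via (E,hash)
  {ABCDEF}: card=96000; try (B,hash)→26880, (A,hash)→104080, (B,merge)→158880, (A,merge)→1463360, (B,nl)→2891880, (A,nl)→9622400; best=26880 via (B,hash)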